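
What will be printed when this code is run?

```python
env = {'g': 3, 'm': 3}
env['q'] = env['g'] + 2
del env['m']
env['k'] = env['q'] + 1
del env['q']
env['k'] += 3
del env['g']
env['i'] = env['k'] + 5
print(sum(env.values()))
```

env['q'] = env['g']+2 = 5 → {'g': 3, 'm': 3, 'q': 5}
del 'm' → {'g': 3, 'q': 5}
env['k'] = env['q']+1 = 6 → {'g': 3, 'q': 5, 'k': 6}
del 'q' → {'g': 3, 'k': 6}
env['k'] = 6+3 = 9 → {'g': 3, 'k': 9}
del 'g' → {'k': 9}
env['i'] = env['k']+5 = 14 → {'k': 9, 'i': 14}
sum of values = 23

23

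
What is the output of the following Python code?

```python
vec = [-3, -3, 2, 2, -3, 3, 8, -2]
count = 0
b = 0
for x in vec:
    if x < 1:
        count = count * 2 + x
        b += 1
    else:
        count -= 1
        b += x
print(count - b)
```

x=-3: <1, count = 0*2+(-3) = -3; b=1
x=-3: <1, count = (-3)*2+(-3) = -9; b=2
x=2: not <1, count = (-9)-1 = -10; b=4
x=2: not <1, count = (-10)-1 = -11; b=6
x=-3: <1, count = (-11)*2+(-3) = -25; b=7
x=3: not <1, count = (-25)-1 = -26; b=10
x=8: not <1, count = (-26)-1 = -27; b=18
x=-2: <1, count = (-27)*2+(-2) = -56; b=19
count-b = (-56)-19 = -75

-75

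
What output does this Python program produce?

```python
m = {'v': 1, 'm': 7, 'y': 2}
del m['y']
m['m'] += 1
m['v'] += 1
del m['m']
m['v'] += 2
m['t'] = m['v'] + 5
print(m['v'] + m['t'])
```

13

del 'y' → {'v': 1, 'm': 7}
m['m'] = 7+1 = 8 → {'v': 1, 'm': 8}
m['v'] = 1+1 = 2 → {'v': 2, 'm': 8}
del 'm' → {'v': 2}
m['v'] = 2+2 = 4 → {'v': 4}
m['t'] = m['v']+5 = 9 → {'v': 4, 't': 9}
m['v']+m['t'] = 4+9 = 13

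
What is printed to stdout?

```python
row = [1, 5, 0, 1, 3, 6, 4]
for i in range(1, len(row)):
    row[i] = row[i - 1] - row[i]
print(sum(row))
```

-52

i=1: row[1] = 1-5 = -4 → [1, -4, 0, 1, 3, 6, 4]
i=2: row[2] = (-4)-0 = -4 → [1, -4, -4, 1, 3, 6, 4]
i=3: row[3] = (-4)-1 = -5 → [1, -4, -4, -5, 3, 6, 4]
i=4: row[4] = (-5)-3 = -8 → [1, -4, -4, -5, -8, 6, 4]
i=5: row[5] = (-8)-6 = -14 → [1, -4, -4, -5, -8, -14, 4]
i=6: row[6] = (-14)-4 = -18 → [1, -4, -4, -5, -8, -14, -18]
sum = -52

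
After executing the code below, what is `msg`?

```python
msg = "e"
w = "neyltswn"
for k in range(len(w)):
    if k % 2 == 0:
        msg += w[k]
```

'enytw'

k=0: add 'n' → 'en'
k=1: skip
k=2: add 'y' → 'eny'
k=3: skip
k=4: add 't' → 'enyt'
k=5: skip
k=6: add 'w' → 'enytw'
k=7: skip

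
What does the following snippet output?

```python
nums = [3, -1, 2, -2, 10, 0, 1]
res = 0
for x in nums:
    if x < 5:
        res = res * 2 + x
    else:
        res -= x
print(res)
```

x=3: <5, res = 0*2+3 = 3
x=-1: <5, res = 3*2+(-1) = 5
x=2: <5, res = 5*2+2 = 12
x=-2: <5, res = 12*2+(-2) = 22
x=10: not <5, res = 22-10 = 12
x=0: <5, res = 12*2+0 = 24
x=1: <5, res = 24*2+1 = 49

49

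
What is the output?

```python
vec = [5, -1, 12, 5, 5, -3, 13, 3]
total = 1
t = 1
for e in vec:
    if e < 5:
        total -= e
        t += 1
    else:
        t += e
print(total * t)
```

88

e=5: not <5; t=6
e=-1: <5, total = 1-(-1) = 2; t=7
e=12: not <5; t=19
e=5: not <5; t=24
e=5: not <5; t=29
e=-3: <5, total = 2-(-3) = 5; t=30
e=13: not <5; t=43
e=3: <5, total = 5-3 = 2; t=44
total*t = 2*44 = 88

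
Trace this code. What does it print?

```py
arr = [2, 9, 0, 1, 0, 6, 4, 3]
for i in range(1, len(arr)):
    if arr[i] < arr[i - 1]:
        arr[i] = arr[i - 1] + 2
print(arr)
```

i=1: 9>=2, unchanged → [2, 9, 0, 1, 0, 6, 4, 3]
i=2: 0<9, arr[2] = 9+2 = 11 → [2, 9, 11, 1, 0, 6, 4, 3]
i=3: 1<11, arr[3] = 11+2 = 13 → [2, 9, 11, 13, 0, 6, 4, 3]
i=4: 0<13, arr[4] = 13+2 = 15 → [2, 9, 11, 13, 15, 6, 4, 3]
i=5: 6<15, arr[5] = 15+2 = 17 → [2, 9, 11, 13, 15, 17, 4, 3]
i=6: 4<17, arr[6] = 17+2 = 19 → [2, 9, 11, 13, 15, 17, 19, 3]
i=7: 3<19, arr[7] = 19+2 = 21 → [2, 9, 11, 13, 15, 17, 19, 21]

[2, 9, 11, 13, 15, 17, 19, 21]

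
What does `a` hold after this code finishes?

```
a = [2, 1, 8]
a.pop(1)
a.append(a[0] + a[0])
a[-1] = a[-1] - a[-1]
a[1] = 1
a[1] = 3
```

[2, 3, 0]

pop(1) removes 1 → [2, 8]
append a[0]+a[0] = 2+2 = 4 → [2, 8, 4]
a[-1] = a[-1]-a[-1] = 4-4 = 0 → [2, 8, 0]
a[1] = 1 → [2, 1, 0]
a[1] = 3 → [2, 3, 0]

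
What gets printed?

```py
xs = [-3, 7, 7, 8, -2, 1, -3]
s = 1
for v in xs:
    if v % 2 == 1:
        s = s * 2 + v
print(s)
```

67

v=-3: odd, s = 1*2+(-3) = -1
v=7: odd, s = (-1)*2+7 = 5
v=7: odd, s = 5*2+7 = 17
v=8: not odd
v=-2: not odd
v=1: odd, s = 17*2+1 = 35
v=-3: odd, s = 35*2+(-3) = 67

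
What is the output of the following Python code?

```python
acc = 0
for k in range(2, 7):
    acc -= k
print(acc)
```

k=2: acc = 0-2 = -2
k=3: acc = (-2)-3 = -5
k=4: acc = (-5)-4 = -9
k=5: acc = (-9)-5 = -14
k=6: acc = (-14)-6 = -20

-20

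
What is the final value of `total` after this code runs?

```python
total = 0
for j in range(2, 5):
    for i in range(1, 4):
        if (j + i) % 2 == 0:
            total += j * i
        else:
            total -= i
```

14

j=2,i=1: odd sum, total = 0-1 = -1
j=2,i=2: even sum, total = (-1)+4 = 3
j=2,i=3: odd sum, total = 3-3 = 0
j=3,i=1: even sum, total = 0+3 = 3
j=3,i=2: odd sum, total = 3-2 = 1
j=3,i=3: even sum, total = 1+9 = 10
j=4,i=1: odd sum, total = 10-1 = 9
j=4,i=2: even sum, total = 9+8 = 17
j=4,i=3: odd sum, total = 17-3 = 14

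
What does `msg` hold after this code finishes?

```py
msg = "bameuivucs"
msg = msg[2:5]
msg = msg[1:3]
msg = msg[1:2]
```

'u'

slice [2:5] → 'meu'
slice [1:3] → 'eu'
slice [1:2] → 'u'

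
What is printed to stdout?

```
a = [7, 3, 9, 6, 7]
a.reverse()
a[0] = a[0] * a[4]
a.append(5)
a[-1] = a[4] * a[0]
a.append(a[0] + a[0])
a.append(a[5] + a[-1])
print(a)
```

[49, 6, 9, 3, 7, 343, 98, 441]

reverse → [7, 6, 9, 3, 7]
a[0] = a[0]*a[4] = 7*7 = 49 → [49, 6, 9, 3, 7]
append 5 → [49, 6, 9, 3, 7, 5]
a[-1] = a[4]*a[0] = 7*49 = 343 → [49, 6, 9, 3, 7, 343]
append a[0]+a[0] = 49+49 = 98 → [49, 6, 9, 3, 7, 343, 98]
append a[5]+a[-1] = 343+98 = 441 → [49, 6, 9, 3, 7, 343, 98, 441]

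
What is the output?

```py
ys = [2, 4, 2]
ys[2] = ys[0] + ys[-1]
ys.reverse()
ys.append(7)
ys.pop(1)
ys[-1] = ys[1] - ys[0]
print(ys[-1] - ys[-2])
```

-4

ys[2] = ys[0]+ys[-1] = 2+2 = 4 → [2, 4, 4]
reverse → [4, 4, 2]
append 7 → [4, 4, 2, 7]
pop(1) removes 4 → [4, 2, 7]
ys[-1] = ys[1]-ys[0] = 2-4 = -2 → [4, 2, -2]
ys[-1]-ys[-2] = (-2)-2 = -4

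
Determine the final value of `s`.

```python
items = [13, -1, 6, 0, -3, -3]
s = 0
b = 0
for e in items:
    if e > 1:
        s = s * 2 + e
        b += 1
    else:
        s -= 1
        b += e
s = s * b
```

-135

e=13: >1, s = 0*2+13 = 13; b=1
e=-1: not >1, s = 13-1 = 12; b=0
e=6: >1, s = 12*2+6 = 30; b=1
e=0: not >1, s = 30-1 = 29; b=1
e=-3: not >1, s = 29-1 = 28; b=-2
e=-3: not >1, s = 28-1 = 27; b=-5
s*b = 27*(-5) = -135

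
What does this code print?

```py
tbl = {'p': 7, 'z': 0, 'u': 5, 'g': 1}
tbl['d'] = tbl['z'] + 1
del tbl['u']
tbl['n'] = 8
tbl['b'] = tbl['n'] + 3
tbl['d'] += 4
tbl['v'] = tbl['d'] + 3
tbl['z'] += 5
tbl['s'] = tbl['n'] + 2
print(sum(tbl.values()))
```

55

tbl['d'] = tbl['z']+1 = 1 → {'p': 7, 'z': 0, 'u': 5, 'g': 1, 'd': 1}
del 'u' → {'p': 7, 'z': 0, 'g': 1, 'd': 1}
tbl['n'] = 8 → {'p': 7, 'z': 0, 'g': 1, 'd': 1, 'n': 8}
tbl['b'] = tbl['n']+3 = 11 → {'p': 7, 'z': 0, 'g': 1, 'd': 1, 'n': 8, 'b': 11}
tbl['d'] = 1+4 = 5 → {'p': 7, 'z': 0, 'g': 1, 'd': 5, 'n': 8, 'b': 11}
tbl['v'] = tbl['d']+3 = 8 → {'p': 7, 'z': 0, 'g': 1, 'd': 5, 'n': 8, 'b': 11, 'v': 8}
tbl['z'] = 0+5 = 5 → {'p': 7, 'z': 5, 'g': 1, 'd': 5, 'n': 8, 'b': 11, 'v': 8}
tbl['s'] = tbl['n']+2 = 10 → {'p': 7, 'z': 5, 'g': 1, 'd': 5, 'n': 8, 'b': 11, 'v': 8, 's': 10}
sum of values = 55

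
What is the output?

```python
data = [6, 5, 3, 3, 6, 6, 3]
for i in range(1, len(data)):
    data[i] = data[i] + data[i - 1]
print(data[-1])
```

32

i=1: data[1] = 5+6 = 11 → [6, 11, 3, 3, 6, 6, 3]
i=2: data[2] = 3+11 = 14 → [6, 11, 14, 3, 6, 6, 3]
i=3: data[3] = 3+14 = 17 → [6, 11, 14, 17, 6, 6, 3]
i=4: data[4] = 6+17 = 23 → [6, 11, 14, 17, 23, 6, 3]
i=5: data[5] = 6+23 = 29 → [6, 11, 14, 17, 23, 29, 3]
i=6: data[6] = 3+29 = 32 → [6, 11, 14, 17, 23, 29, 32]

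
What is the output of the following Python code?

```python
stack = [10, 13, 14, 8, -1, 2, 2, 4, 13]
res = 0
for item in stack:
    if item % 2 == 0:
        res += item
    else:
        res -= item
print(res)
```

15

item=10: even, res = 0+10 = 10
item=13: not even, res = 10-13 = -3
item=14: even, res = (-3)+14 = 11
item=8: even, res = 11+8 = 19
item=-1: not even, res = 19-(-1) = 20
item=2: even, res = 20+2 = 22
item=2: even, res = 22+2 = 24
item=4: even, res = 24+4 = 28
item=13: not even, res = 28-13 = 15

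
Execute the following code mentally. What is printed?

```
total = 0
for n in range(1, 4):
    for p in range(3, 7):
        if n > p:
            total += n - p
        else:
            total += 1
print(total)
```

12

n=1,p=3: not 1>3, total = 0+1 = 1
n=1,p=4: not 1>4, total = 1+1 = 2
n=1,p=5: not 1>5, total = 2+1 = 3
n=1,p=6: not 1>6, total = 3+1 = 4
n=2,p=3: not 2>3, total = 4+1 = 5
n=2,p=4: not 2>4, total = 5+1 = 6
n=2,p=5: not 2>5, total = 6+1 = 7
n=2,p=6: not 2>6, total = 7+1 = 8
n=3,p=3: not 3>3, total = 8+1 = 9
n=3,p=4: not 3>4, total = 9+1 = 10
n=3,p=5: not 3>5, total = 10+1 = 11
n=3,p=6: not 3>6, total = 11+1 = 12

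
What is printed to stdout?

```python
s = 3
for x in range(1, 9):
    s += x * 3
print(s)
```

x=1: s = 3+1*3 = 6
x=2: s = 6+2*3 = 12
x=3: s = 12+3*3 = 21
x=4: s = 21+4*3 = 33
x=5: s = 33+5*3 = 48
x=6: s = 48+6*3 = 66
x=7: s = 66+7*3 = 87
x=8: s = 87+8*3 = 111

111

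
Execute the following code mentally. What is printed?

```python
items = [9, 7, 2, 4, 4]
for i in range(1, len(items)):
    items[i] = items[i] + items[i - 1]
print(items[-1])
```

i=1: items[1] = 7+9 = 16 → [9, 16, 2, 4, 4]
i=2: items[2] = 2+16 = 18 → [9, 16, 18, 4, 4]
i=3: items[3] = 4+18 = 22 → [9, 16, 18, 22, 4]
i=4: items[4] = 4+22 = 26 → [9, 16, 18, 22, 26]

26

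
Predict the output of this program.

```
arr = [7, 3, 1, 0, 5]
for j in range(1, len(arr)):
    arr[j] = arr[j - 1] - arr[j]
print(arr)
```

[7, 4, 3, 3, -2]

j=1: arr[1] = 7-3 = 4 → [7, 4, 1, 0, 5]
j=2: arr[2] = 4-1 = 3 → [7, 4, 3, 0, 5]
j=3: arr[3] = 3-0 = 3 → [7, 4, 3, 3, 5]
j=4: arr[4] = 3-5 = -2 → [7, 4, 3, 3, -2]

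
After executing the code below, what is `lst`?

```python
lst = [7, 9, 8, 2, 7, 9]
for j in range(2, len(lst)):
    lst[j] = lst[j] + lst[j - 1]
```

[7, 9, 17, 19, 26, 35]

j=2: lst[2] = 8+9 = 17 → [7, 9, 17, 2, 7, 9]
j=3: lst[3] = 2+17 = 19 → [7, 9, 17, 19, 7, 9]
j=4: lst[4] = 7+19 = 26 → [7, 9, 17, 19, 26, 9]
j=5: lst[5] = 9+26 = 35 → [7, 9, 17, 19, 26, 35]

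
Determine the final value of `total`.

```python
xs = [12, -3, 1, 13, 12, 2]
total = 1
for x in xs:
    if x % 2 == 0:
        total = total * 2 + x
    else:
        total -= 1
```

x=12: even, total = 1*2+12 = 14
x=-3: not even, total = 14-1 = 13
x=1: not even, total = 13-1 = 12
x=13: not even, total = 12-1 = 11
x=12: even, total = 11*2+12 = 34
x=2: even, total = 34*2+2 = 70

70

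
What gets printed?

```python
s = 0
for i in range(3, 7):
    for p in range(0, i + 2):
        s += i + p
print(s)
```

196

i=3,p=0: s = 0+3 = 3
i=3,p=1: s = 3+4 = 7
i=3,p=2: s = 7+5 = 12
i=3,p=3: s = 12+6 = 18
i=3,p=4: s = 18+7 = 25
i=4,p=0: s = 25+4 = 29
i=4,p=1: s = 29+5 = 34
i=4,p=2: s = 34+6 = 40
i=4,p=3: s = 40+7 = 47
i=4,p=4: s = 47+8 = 55
i=4,p=5: s = 55+9 = 64
i=5,p=0: s = 64+5 = 69
i=5,p=1: s = 69+6 = 75
i=5,p=2: s = 75+7 = 82
i=5,p=3: s = 82+8 = 90
i=5,p=4: s = 90+9 = 99
i=5,p=5: s = 99+10 = 109
i=5,p=6: s = 109+11 = 120
i=6,p=0: s = 120+6 = 126
i=6,p=1: s = 126+7 = 133
i=6,p=2: s = 133+8 = 141
i=6,p=3: s = 141+9 = 150
i=6,p=4: s = 150+10 = 160
i=6,p=5: s = 160+11 = 171
i=6,p=6: s = 171+12 = 183
i=6,p=7: s = 183+13 = 196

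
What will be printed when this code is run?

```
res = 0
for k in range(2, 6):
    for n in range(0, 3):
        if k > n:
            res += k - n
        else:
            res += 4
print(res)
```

k=2,n=0: 2>0, res = 0+2 = 2
k=2,n=1: 2>1, res = 2+1 = 3
k=2,n=2: not 2>2, res = 3+4 = 7
k=3,n=0: 3>0, res = 7+3 = 10
k=3,n=1: 3>1, res = 10+2 = 12
k=3,n=2: 3>2, res = 12+1 = 13
k=4,n=0: 4>0, res = 13+4 = 17
k=4,n=1: 4>1, res = 17+3 = 20
k=4,n=2: 4>2, res = 20+2 = 22
k=5,n=0: 5>0, res = 22+5 = 27
k=5,n=1: 5>1, res = 27+4 = 31
k=5,n=2: 5>2, res = 31+3 = 34

34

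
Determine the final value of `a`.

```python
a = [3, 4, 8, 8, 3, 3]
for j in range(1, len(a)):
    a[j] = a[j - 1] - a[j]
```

j=1: a[1] = 3-4 = -1 → [3, -1, 8, 8, 3, 3]
j=2: a[2] = (-1)-8 = -9 → [3, -1, -9, 8, 3, 3]
j=3: a[3] = (-9)-8 = -17 → [3, -1, -9, -17, 3, 3]
j=4: a[4] = (-17)-3 = -20 → [3, -1, -9, -17, -20, 3]
j=5: a[5] = (-20)-3 = -23 → [3, -1, -9, -17, -20, -23]

[3, -1, -9, -17, -20, -23]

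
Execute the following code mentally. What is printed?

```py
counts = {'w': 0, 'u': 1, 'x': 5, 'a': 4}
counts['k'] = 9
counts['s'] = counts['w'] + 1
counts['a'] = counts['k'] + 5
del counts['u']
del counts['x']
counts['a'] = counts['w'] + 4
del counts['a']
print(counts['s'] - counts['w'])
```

1

counts['k'] = 9 → {'w': 0, 'u': 1, 'x': 5, 'a': 4, 'k': 9}
counts['s'] = counts['w']+1 = 1 → {'w': 0, 'u': 1, 'x': 5, 'a': 4, 'k': 9, 's': 1}
counts['a'] = counts['k']+5 = 14 → {'w': 0, 'u': 1, 'x': 5, 'a': 14, 'k': 9, 's': 1}
del 'u' → {'w': 0, 'x': 5, 'a': 14, 'k': 9, 's': 1}
del 'x' → {'w': 0, 'a': 14, 'k': 9, 's': 1}
counts['a'] = counts['w']+4 = 4 → {'w': 0, 'a': 4, 'k': 9, 's': 1}
del 'a' → {'w': 0, 'k': 9, 's': 1}
counts['s']-counts['w'] = 1-0 = 1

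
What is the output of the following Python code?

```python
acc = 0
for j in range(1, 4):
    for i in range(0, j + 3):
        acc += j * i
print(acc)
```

j=1,i=0: acc = 0+0 = 0
j=1,i=1: acc = 0+1 = 1
j=1,i=2: acc = 1+2 = 3
j=1,i=3: acc = 3+3 = 6
j=2,i=0: acc = 6+0 = 6
j=2,i=1: acc = 6+2 = 8
j=2,i=2: acc = 8+4 = 12
j=2,i=3: acc = 12+6 = 18
j=2,i=4: acc = 18+8 = 26
j=3,i=0: acc = 26+0 = 26
j=3,i=1: acc = 26+3 = 29
j=3,i=2: acc = 29+6 = 35
j=3,i=3: acc = 35+9 = 44
j=3,i=4: acc = 44+12 = 56
j=3,i=5: acc = 56+15 = 71

71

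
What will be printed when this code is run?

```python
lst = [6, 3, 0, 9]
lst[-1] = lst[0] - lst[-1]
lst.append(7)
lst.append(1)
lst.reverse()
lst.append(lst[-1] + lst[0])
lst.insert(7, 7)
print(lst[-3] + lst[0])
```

7

lst[-1] = lst[0]-lst[-1] = 6-9 = -3 → [6, 3, 0, -3]
append 7 → [6, 3, 0, -3, 7]
append 1 → [6, 3, 0, -3, 7, 1]
reverse → [1, 7, -3, 0, 3, 6]
append lst[-1]+lst[0] = 6+1 = 7 → [1, 7, -3, 0, 3, 6, 7]
insert 7 at 7 → [1, 7, -3, 0, 3, 6, 7, 7]
lst[-3]+lst[0] = 6+1 = 7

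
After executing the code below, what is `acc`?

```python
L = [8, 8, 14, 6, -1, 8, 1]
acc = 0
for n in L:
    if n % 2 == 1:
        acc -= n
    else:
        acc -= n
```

n=8: not odd, acc = 0-8 = -8
n=8: not odd, acc = (-8)-8 = -16
n=14: not odd, acc = (-16)-14 = -30
n=6: not odd, acc = (-30)-6 = -36
n=-1: odd, acc = (-36)-(-1) = -35
n=8: not odd, acc = (-35)-8 = -43
n=1: odd, acc = (-43)-1 = -44

-44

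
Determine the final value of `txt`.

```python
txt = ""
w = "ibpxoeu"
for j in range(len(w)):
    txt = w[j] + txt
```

j=0: prepend 'i' → 'i'
j=1: prepend 'b' → 'bi'
j=2: prepend 'p' → 'pbi'
j=3: prepend 'x' → 'xpbi'
j=4: prepend 'o' → 'oxpbi'
j=5: prepend 'e' → 'eoxpbi'
j=6: prepend 'u' → 'ueoxpbi'

'ueoxpbi'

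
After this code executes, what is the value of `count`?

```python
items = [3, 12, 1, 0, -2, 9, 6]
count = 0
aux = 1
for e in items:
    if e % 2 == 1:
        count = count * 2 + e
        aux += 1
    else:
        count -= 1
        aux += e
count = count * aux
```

e=3: odd, count = 0*2+3 = 3; aux=2
e=12: not odd, count = 3-1 = 2; aux=14
e=1: odd, count = 2*2+1 = 5; aux=15
e=0: not odd, count = 5-1 = 4; aux=15
e=-2: not odd, count = 4-1 = 3; aux=13
e=9: odd, count = 3*2+9 = 15; aux=14
e=6: not odd, count = 15-1 = 14; aux=20
count*aux = 14*20 = 280

280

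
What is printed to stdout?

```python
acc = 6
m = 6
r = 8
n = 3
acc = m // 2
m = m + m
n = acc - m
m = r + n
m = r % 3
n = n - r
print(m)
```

acc = 6//2 = 3
m = 6+6 = 12
n = 3-12 = -9
m = 8+(-9) = -1
m = 8%3 = 2
n = (-9)-8 = -17

2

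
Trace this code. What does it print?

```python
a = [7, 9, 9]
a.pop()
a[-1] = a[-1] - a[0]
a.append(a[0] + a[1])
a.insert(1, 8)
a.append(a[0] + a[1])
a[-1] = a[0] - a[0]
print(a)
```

pop() removes 9 → [7, 9]
a[-1] = a[-1]-a[0] = 9-7 = 2 → [7, 2]
append a[0]+a[1] = 7+2 = 9 → [7, 2, 9]
insert 8 at 1 → [7, 8, 2, 9]
append a[0]+a[1] = 7+8 = 15 → [7, 8, 2, 9, 15]
a[-1] = a[0]-a[0] = 7-7 = 0 → [7, 8, 2, 9, 0]

[7, 8, 2, 9, 0]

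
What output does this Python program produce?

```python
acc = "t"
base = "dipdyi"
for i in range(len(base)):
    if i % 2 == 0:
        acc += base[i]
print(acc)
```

tdpy

i=0: add 'd' → 'td'
i=1: skip
i=2: add 'p' → 'tdp'
i=3: skip
i=4: add 'y' → 'tdpy'
i=5: skip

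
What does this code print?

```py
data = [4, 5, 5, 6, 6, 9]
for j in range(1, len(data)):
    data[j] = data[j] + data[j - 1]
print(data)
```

j=1: data[1] = 5+4 = 9 → [4, 9, 5, 6, 6, 9]
j=2: data[2] = 5+9 = 14 → [4, 9, 14, 6, 6, 9]
j=3: data[3] = 6+14 = 20 → [4, 9, 14, 20, 6, 9]
j=4: data[4] = 6+20 = 26 → [4, 9, 14, 20, 26, 9]
j=5: data[5] = 9+26 = 35 → [4, 9, 14, 20, 26, 35]

[4, 9, 14, 20, 26, 35]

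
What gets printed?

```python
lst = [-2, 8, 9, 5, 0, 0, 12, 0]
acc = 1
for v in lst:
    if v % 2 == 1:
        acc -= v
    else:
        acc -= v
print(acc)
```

-31

v=-2: not odd, acc = 1-(-2) = 3
v=8: not odd, acc = 3-8 = -5
v=9: odd, acc = (-5)-9 = -14
v=5: odd, acc = (-14)-5 = -19
v=0: not odd, acc = (-19)-0 = -19
v=0: not odd, acc = (-19)-0 = -19
v=12: not odd, acc = (-19)-12 = -31
v=0: not odd, acc = (-31)-0 = -31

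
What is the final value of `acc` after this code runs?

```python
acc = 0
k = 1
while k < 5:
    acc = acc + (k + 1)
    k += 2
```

k=1: acc = 0+2 = 2
k=3: acc = 2+4 = 6

6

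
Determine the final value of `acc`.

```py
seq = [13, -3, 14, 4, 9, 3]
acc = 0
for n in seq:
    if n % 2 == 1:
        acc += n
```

n=13: odd, acc = 0+13 = 13
n=-3: odd, acc = 13+(-3) = 10
n=14: not odd
n=4: not odd
n=9: odd, acc = 10+9 = 19
n=3: odd, acc = 19+3 = 22

22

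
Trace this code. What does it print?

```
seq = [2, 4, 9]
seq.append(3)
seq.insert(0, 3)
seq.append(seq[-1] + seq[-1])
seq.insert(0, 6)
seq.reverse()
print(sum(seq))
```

append 3 → [2, 4, 9, 3]
insert 3 at 0 → [3, 2, 4, 9, 3]
append seq[-1]+seq[-1] = 3+3 = 6 → [3, 2, 4, 9, 3, 6]
insert 6 at 0 → [6, 3, 2, 4, 9, 3, 6]
reverse → [6, 3, 9, 4, 2, 3, 6]
sum = 33

33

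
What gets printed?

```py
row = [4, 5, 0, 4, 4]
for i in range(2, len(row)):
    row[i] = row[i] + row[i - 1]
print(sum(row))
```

i=2: row[2] = 0+5 = 5 → [4, 5, 5, 4, 4]
i=3: row[3] = 4+5 = 9 → [4, 5, 5, 9, 4]
i=4: row[4] = 4+9 = 13 → [4, 5, 5, 9, 13]
sum = 36

36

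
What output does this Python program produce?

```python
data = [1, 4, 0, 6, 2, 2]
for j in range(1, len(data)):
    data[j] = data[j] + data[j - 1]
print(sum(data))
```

j=1: data[1] = 4+1 = 5 → [1, 5, 0, 6, 2, 2]
j=2: data[2] = 0+5 = 5 → [1, 5, 5, 6, 2, 2]
j=3: data[3] = 6+5 = 11 → [1, 5, 5, 11, 2, 2]
j=4: data[4] = 2+11 = 13 → [1, 5, 5, 11, 13, 2]
j=5: data[5] = 2+13 = 15 → [1, 5, 5, 11, 13, 15]
sum = 50

50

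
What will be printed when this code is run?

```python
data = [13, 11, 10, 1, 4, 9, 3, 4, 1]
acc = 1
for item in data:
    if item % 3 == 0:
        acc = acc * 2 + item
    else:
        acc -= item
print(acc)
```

item=13: not %3==0, acc = 1-13 = -12
item=11: not %3==0, acc = (-12)-11 = -23
item=10: not %3==0, acc = (-23)-10 = -33
item=1: not %3==0, acc = (-33)-1 = -34
item=4: not %3==0, acc = (-34)-4 = -38
item=9: %3==0, acc = (-38)*2+9 = -67
item=3: %3==0, acc = (-67)*2+3 = -131
item=4: not %3==0, acc = (-131)-4 = -135
item=1: not %3==0, acc = (-135)-1 = -136

-136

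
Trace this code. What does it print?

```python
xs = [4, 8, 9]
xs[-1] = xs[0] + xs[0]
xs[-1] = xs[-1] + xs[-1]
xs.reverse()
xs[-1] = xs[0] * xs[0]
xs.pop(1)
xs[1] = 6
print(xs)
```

xs[-1] = xs[0]+xs[0] = 4+4 = 8 → [4, 8, 8]
xs[-1] = xs[-1]+xs[-1] = 8+8 = 16 → [4, 8, 16]
reverse → [16, 8, 4]
xs[-1] = xs[0]*xs[0] = 16*16 = 256 → [16, 8, 256]
pop(1) removes 8 → [16, 256]
xs[1] = 6 → [16, 6]

[16, 6]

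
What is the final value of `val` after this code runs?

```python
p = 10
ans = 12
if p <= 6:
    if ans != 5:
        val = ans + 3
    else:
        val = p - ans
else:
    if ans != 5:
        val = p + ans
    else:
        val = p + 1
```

p=10, ans=12
p <= 6 is False; ans != 5 is True
→ val = p + ans = 22

22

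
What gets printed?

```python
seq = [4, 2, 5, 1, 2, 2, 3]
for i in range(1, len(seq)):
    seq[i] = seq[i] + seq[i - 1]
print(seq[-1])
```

i=1: seq[1] = 2+4 = 6 → [4, 6, 5, 1, 2, 2, 3]
i=2: seq[2] = 5+6 = 11 → [4, 6, 11, 1, 2, 2, 3]
i=3: seq[3] = 1+11 = 12 → [4, 6, 11, 12, 2, 2, 3]
i=4: seq[4] = 2+12 = 14 → [4, 6, 11, 12, 14, 2, 3]
i=5: seq[5] = 2+14 = 16 → [4, 6, 11, 12, 14, 16, 3]
i=6: seq[6] = 3+16 = 19 → [4, 6, 11, 12, 14, 16, 19]

19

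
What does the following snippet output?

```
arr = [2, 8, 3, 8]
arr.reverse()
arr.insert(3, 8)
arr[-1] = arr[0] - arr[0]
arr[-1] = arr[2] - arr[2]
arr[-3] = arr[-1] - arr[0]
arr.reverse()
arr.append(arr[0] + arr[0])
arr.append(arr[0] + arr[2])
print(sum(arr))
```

3

reverse → [8, 3, 8, 2]
insert 8 at 3 → [8, 3, 8, 8, 2]
arr[-1] = arr[0]-arr[0] = 8-8 = 0 → [8, 3, 8, 8, 0]
arr[-1] = arr[2]-arr[2] = 8-8 = 0 → [8, 3, 8, 8, 0]
arr[-3] = arr[-1]-arr[0] = 0-8 = -8 → [8, 3, -8, 8, 0]
reverse → [0, 8, -8, 3, 8]
append arr[0]+arr[0] = 0+0 = 0 → [0, 8, -8, 3, 8, 0]
append arr[0]+arr[2] = 0+(-8) = -8 → [0, 8, -8, 3, 8, 0, -8]
sum = 3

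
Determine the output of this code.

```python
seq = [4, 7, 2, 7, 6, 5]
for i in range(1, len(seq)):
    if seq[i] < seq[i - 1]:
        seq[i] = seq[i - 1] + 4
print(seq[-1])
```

23

i=1: 7>=4, unchanged → [4, 7, 2, 7, 6, 5]
i=2: 2<7, seq[2] = 7+4 = 11 → [4, 7, 11, 7, 6, 5]
i=3: 7<11, seq[3] = 11+4 = 15 → [4, 7, 11, 15, 6, 5]
i=4: 6<15, seq[4] = 15+4 = 19 → [4, 7, 11, 15, 19, 5]
i=5: 5<19, seq[5] = 19+4 = 23 → [4, 7, 11, 15, 19, 23]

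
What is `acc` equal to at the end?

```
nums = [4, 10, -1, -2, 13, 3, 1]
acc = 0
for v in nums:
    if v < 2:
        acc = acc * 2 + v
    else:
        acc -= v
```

-151

v=4: not <2, acc = 0-4 = -4
v=10: not <2, acc = (-4)-10 = -14
v=-1: <2, acc = (-14)*2+(-1) = -29
v=-2: <2, acc = (-29)*2+(-2) = -60
v=13: not <2, acc = (-60)-13 = -73
v=3: not <2, acc = (-73)-3 = -76
v=1: <2, acc = (-76)*2+1 = -151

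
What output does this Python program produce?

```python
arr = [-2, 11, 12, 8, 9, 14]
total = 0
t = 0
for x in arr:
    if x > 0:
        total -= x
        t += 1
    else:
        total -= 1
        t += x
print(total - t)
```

x=-2: not >0, total = 0-1 = -1; t=-2
x=11: >0, total = (-1)-11 = -12; t=-1
x=12: >0, total = (-12)-12 = -24; t=0
x=8: >0, total = (-24)-8 = -32; t=1
x=9: >0, total = (-32)-9 = -41; t=2
x=14: >0, total = (-41)-14 = -55; t=3
total-t = (-55)-3 = -58

-58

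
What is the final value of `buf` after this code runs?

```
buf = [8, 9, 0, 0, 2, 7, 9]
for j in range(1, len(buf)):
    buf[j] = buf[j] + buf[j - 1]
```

[8, 17, 17, 17, 19, 26, 35]

j=1: buf[1] = 9+8 = 17 → [8, 17, 0, 0, 2, 7, 9]
j=2: buf[2] = 0+17 = 17 → [8, 17, 17, 0, 2, 7, 9]
j=3: buf[3] = 0+17 = 17 → [8, 17, 17, 17, 2, 7, 9]
j=4: buf[4] = 2+17 = 19 → [8, 17, 17, 17, 19, 7, 9]
j=5: buf[5] = 7+19 = 26 → [8, 17, 17, 17, 19, 26, 9]
j=6: buf[6] = 9+26 = 35 → [8, 17, 17, 17, 19, 26, 35]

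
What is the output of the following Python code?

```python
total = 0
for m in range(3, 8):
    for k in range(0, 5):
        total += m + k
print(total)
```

m=3,k=0: total = 0+3 = 3
m=3,k=1: total = 3+4 = 7
m=3,k=2: total = 7+5 = 12
m=3,k=3: total = 12+6 = 18
m=3,k=4: total = 18+7 = 25
m=4,k=0: total = 25+4 = 29
m=4,k=1: total = 29+5 = 34
m=4,k=2: total = 34+6 = 40
m=4,k=3: total = 40+7 = 47
m=4,k=4: total = 47+8 = 55
m=5,k=0: total = 55+5 = 60
m=5,k=1: total = 60+6 = 66
m=5,k=2: total = 66+7 = 73
m=5,k=3: total = 73+8 = 81
m=5,k=4: total = 81+9 = 90
m=6,k=0: total = 90+6 = 96
m=6,k=1: total = 96+7 = 103
m=6,k=2: total = 103+8 = 111
m=6,k=3: total = 111+9 = 120
m=6,k=4: total = 120+10 = 130
m=7,k=0: total = 130+7 = 137
m=7,k=1: total = 137+8 = 145
m=7,k=2: total = 145+9 = 154
m=7,k=3: total = 154+10 = 164
m=7,k=4: total = 164+11 = 175

175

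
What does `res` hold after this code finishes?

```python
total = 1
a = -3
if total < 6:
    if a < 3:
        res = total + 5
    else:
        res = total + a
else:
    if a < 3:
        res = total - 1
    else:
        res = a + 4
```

6

total=1, a=-3
total < 6 is True; a < 3 is True
→ res = total + 5 = 6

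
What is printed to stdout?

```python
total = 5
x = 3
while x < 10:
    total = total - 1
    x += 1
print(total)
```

-2

x=3: total = 5-1 = 4
x=4: total = 4-1 = 3
x=5: total = 3-1 = 2
x=6: total = 2-1 = 1
x=7: total = 1-1 = 0
x=8: total = 0-1 = -1
x=9: total = (-1)-1 = -2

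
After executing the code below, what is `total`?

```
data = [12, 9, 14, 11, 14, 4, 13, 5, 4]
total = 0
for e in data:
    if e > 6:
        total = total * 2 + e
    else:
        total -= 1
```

e=12: >6, total = 0*2+12 = 12
e=9: >6, total = 12*2+9 = 33
e=14: >6, total = 33*2+14 = 80
e=11: >6, total = 80*2+11 = 171
e=14: >6, total = 171*2+14 = 356
e=4: not >6, total = 356-1 = 355
e=13: >6, total = 355*2+13 = 723
e=5: not >6, total = 723-1 = 722
e=4: not >6, total = 722-1 = 721

721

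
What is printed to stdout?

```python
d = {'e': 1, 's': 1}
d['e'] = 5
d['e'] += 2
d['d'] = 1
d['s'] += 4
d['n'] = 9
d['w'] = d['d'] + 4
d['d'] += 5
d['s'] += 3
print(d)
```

{'e': 7, 's': 8, 'd': 6, 'n': 9, 'w': 5}

d['e'] = 5 → {'e': 5, 's': 1}
d['e'] = 5+2 = 7 → {'e': 7, 's': 1}
d['d'] = 1 → {'e': 7, 's': 1, 'd': 1}
d['s'] = 1+4 = 5 → {'e': 7, 's': 5, 'd': 1}
d['n'] = 9 → {'e': 7, 's': 5, 'd': 1, 'n': 9}
d['w'] = d['d']+4 = 5 → {'e': 7, 's': 5, 'd': 1, 'n': 9, 'w': 5}
d['d'] = 1+5 = 6 → {'e': 7, 's': 5, 'd': 6, 'n': 9, 'w': 5}
d['s'] = 5+3 = 8 → {'e': 7, 's': 8, 'd': 6, 'n': 9, 'w': 5}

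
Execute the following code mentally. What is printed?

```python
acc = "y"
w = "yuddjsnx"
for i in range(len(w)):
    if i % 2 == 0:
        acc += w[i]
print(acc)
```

i=0: add 'y' → 'yy'
i=1: skip
i=2: add 'd' → 'yyd'
i=3: skip
i=4: add 'j' → 'yydj'
i=5: skip
i=6: add 'n' → 'yydjn'
i=7: skip

yydjn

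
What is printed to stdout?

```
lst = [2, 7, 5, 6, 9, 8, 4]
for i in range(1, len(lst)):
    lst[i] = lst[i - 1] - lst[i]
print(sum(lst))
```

i=1: lst[1] = 2-7 = -5 → [2, -5, 5, 6, 9, 8, 4]
i=2: lst[2] = (-5)-5 = -10 → [2, -5, -10, 6, 9, 8, 4]
i=3: lst[3] = (-10)-6 = -16 → [2, -5, -10, -16, 9, 8, 4]
i=4: lst[4] = (-16)-9 = -25 → [2, -5, -10, -16, -25, 8, 4]
i=5: lst[5] = (-25)-8 = -33 → [2, -5, -10, -16, -25, -33, 4]
i=6: lst[6] = (-33)-4 = -37 → [2, -5, -10, -16, -25, -33, -37]
sum = -124

-124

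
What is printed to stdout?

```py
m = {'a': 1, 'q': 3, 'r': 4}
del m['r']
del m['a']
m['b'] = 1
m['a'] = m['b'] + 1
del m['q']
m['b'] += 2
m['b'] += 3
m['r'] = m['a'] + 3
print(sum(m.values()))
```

13

del 'r' → {'a': 1, 'q': 3}
del 'a' → {'q': 3}
m['b'] = 1 → {'q': 3, 'b': 1}
m['a'] = m['b']+1 = 2 → {'q': 3, 'b': 1, 'a': 2}
del 'q' → {'b': 1, 'a': 2}
m['b'] = 1+2 = 3 → {'b': 3, 'a': 2}
m['b'] = 3+3 = 6 → {'b': 6, 'a': 2}
m['r'] = m['a']+3 = 5 → {'b': 6, 'a': 2, 'r': 5}
sum of values = 13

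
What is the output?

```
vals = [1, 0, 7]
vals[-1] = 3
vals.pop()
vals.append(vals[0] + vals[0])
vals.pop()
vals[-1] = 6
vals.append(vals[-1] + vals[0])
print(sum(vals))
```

14

vals[-1] = 3 → [1, 0, 3]
pop() removes 3 → [1, 0]
append vals[0]+vals[0] = 1+1 = 2 → [1, 0, 2]
pop() removes 2 → [1, 0]
vals[-1] = 6 → [1, 6]
append vals[-1]+vals[0] = 6+1 = 7 → [1, 6, 7]
sum = 14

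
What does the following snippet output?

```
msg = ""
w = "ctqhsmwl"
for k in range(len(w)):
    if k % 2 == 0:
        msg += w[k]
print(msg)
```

cqsw

k=0: add 'c' → 'c'
k=1: skip
k=2: add 'q' → 'cq'
k=3: skip
k=4: add 's' → 'cqs'
k=5: skip
k=6: add 'w' → 'cqsw'
k=7: skip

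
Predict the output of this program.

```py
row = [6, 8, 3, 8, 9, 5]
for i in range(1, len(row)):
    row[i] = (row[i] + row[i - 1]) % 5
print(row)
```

[6, 4, 2, 0, 4, 4]

i=1: row[1] = (8+6)%5 = 4 → [6, 4, 3, 8, 9, 5]
i=2: row[2] = (3+4)%5 = 2 → [6, 4, 2, 8, 9, 5]
i=3: row[3] = (8+2)%5 = 0 → [6, 4, 2, 0, 9, 5]
i=4: row[4] = (9+0)%5 = 4 → [6, 4, 2, 0, 4, 5]
i=5: row[5] = (5+4)%5 = 4 → [6, 4, 2, 0, 4, 4]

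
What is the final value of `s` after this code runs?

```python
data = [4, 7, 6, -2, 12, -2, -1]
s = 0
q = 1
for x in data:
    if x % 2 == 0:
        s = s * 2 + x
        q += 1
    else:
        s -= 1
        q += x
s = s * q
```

1308

x=4: even, s = 0*2+4 = 4; q=2
x=7: not even, s = 4-1 = 3; q=9
x=6: even, s = 3*2+6 = 12; q=10
x=-2: even, s = 12*2+(-2) = 22; q=11
x=12: even, s = 22*2+12 = 56; q=12
x=-2: even, s = 56*2+(-2) = 110; q=13
x=-1: not even, s = 110-1 = 109; q=12
s*q = 109*12 = 1308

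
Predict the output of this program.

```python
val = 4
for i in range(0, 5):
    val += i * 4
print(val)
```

i=0: val = 4+0*4 = 4
i=1: val = 4+1*4 = 8
i=2: val = 8+2*4 = 16
i=3: val = 16+3*4 = 28
i=4: val = 28+4*4 = 44

44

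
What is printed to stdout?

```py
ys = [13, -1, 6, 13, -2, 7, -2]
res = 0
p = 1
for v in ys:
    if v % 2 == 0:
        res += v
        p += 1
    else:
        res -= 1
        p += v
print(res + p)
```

v=13: not even, res = 0-1 = -1; p=14
v=-1: not even, res = (-1)-1 = -2; p=13
v=6: even, res = (-2)+6 = 4; p=14
v=13: not even, res = 4-1 = 3; p=27
v=-2: even, res = 3+(-2) = 1; p=28
v=7: not even, res = 1-1 = 0; p=35
v=-2: even, res = 0+(-2) = -2; p=36
res+p = (-2)+36 = 34

34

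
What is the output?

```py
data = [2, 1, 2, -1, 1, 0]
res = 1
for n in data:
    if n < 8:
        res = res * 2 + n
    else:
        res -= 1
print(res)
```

n=2: <8, res = 1*2+2 = 4
n=1: <8, res = 4*2+1 = 9
n=2: <8, res = 9*2+2 = 20
n=-1: <8, res = 20*2+(-1) = 39
n=1: <8, res = 39*2+1 = 79
n=0: <8, res = 79*2+0 = 158

158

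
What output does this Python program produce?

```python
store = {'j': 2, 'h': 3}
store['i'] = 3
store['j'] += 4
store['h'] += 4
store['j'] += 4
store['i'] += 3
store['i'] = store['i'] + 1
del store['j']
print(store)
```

store['i'] = 3 → {'j': 2, 'h': 3, 'i': 3}
store['j'] = 2+4 = 6 → {'j': 6, 'h': 3, 'i': 3}
store['h'] = 3+4 = 7 → {'j': 6, 'h': 7, 'i': 3}
store['j'] = 6+4 = 10 → {'j': 10, 'h': 7, 'i': 3}
store['i'] = 3+3 = 6 → {'j': 10, 'h': 7, 'i': 6}
store['i'] = store['i']+1 = 7 → {'j': 10, 'h': 7, 'i': 7}
del 'j' → {'h': 7, 'i': 7}

{'h': 7, 'i': 7}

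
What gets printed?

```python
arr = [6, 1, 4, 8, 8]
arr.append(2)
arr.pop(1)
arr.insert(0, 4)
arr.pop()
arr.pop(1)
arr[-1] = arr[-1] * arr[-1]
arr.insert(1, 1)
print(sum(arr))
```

append 2 → [6, 1, 4, 8, 8, 2]
pop(1) removes 1 → [6, 4, 8, 8, 2]
insert 4 at 0 → [4, 6, 4, 8, 8, 2]
pop() removes 2 → [4, 6, 4, 8, 8]
pop(1) removes 6 → [4, 4, 8, 8]
arr[-1] = arr[-1]*arr[-1] = 8*8 = 64 → [4, 4, 8, 64]
insert 1 at 1 → [4, 1, 4, 8, 64]
sum = 81

81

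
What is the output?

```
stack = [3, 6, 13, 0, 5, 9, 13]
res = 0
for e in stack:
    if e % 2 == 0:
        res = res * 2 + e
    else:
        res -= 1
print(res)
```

3

e=3: not even, res = 0-1 = -1
e=6: even, res = (-1)*2+6 = 4
e=13: not even, res = 4-1 = 3
e=0: even, res = 3*2+0 = 6
e=5: not even, res = 6-1 = 5
e=9: not even, res = 5-1 = 4
e=13: not even, res = 4-1 = 3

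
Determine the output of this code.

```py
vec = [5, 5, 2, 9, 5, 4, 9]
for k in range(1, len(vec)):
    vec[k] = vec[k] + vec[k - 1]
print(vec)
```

[5, 10, 12, 21, 26, 30, 39]

k=1: vec[1] = 5+5 = 10 → [5, 10, 2, 9, 5, 4, 9]
k=2: vec[2] = 2+10 = 12 → [5, 10, 12, 9, 5, 4, 9]
k=3: vec[3] = 9+12 = 21 → [5, 10, 12, 21, 5, 4, 9]
k=4: vec[4] = 5+21 = 26 → [5, 10, 12, 21, 26, 4, 9]
k=5: vec[5] = 4+26 = 30 → [5, 10, 12, 21, 26, 30, 9]
k=6: vec[6] = 9+30 = 39 → [5, 10, 12, 21, 26, 30, 39]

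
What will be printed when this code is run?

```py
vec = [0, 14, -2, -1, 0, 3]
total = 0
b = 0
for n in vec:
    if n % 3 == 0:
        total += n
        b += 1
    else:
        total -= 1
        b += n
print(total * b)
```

n=0: %3==0, total = 0+0 = 0; b=1
n=14: not %3==0, total = 0-1 = -1; b=15
n=-2: not %3==0, total = (-1)-1 = -2; b=13
n=-1: not %3==0, total = (-2)-1 = -3; b=12
n=0: %3==0, total = (-3)+0 = -3; b=13
n=3: %3==0, total = (-3)+3 = 0; b=14
total*b = 0*14 = 0

0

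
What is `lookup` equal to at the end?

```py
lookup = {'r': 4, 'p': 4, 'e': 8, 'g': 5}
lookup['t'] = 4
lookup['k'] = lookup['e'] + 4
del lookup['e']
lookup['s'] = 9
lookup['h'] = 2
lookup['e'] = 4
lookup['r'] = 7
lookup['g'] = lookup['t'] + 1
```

{'r': 7, 'p': 4, 'g': 5, 't': 4, 'k': 12, 's': 9, 'h': 2, 'e': 4}

lookup['t'] = 4 → {'r': 4, 'p': 4, 'e': 8, 'g': 5, 't': 4}
lookup['k'] = lookup['e']+4 = 12 → {'r': 4, 'p': 4, 'e': 8, 'g': 5, 't': 4, 'k': 12}
del 'e' → {'r': 4, 'p': 4, 'g': 5, 't': 4, 'k': 12}
lookup['s'] = 9 → {'r': 4, 'p': 4, 'g': 5, 't': 4, 'k': 12, 's': 9}
lookup['h'] = 2 → {'r': 4, 'p': 4, 'g': 5, 't': 4, 'k': 12, 's': 9, 'h': 2}
lookup['e'] = 4 → {'r': 4, 'p': 4, 'g': 5, 't': 4, 'k': 12, 's': 9, 'h': 2, 'e': 4}
lookup['r'] = 7 → {'r': 7, 'p': 4, 'g': 5, 't': 4, 'k': 12, 's': 9, 'h': 2, 'e': 4}
lookup['g'] = lookup['t']+1 = 5 → {'r': 7, 'p': 4, 'g': 5, 't': 4, 'k': 12, 's': 9, 'h': 2, 'e': 4}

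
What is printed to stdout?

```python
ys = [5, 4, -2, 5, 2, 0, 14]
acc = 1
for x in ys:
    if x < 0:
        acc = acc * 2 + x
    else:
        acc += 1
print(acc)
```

8

x=5: not <0, acc = 1+1 = 2
x=4: not <0, acc = 2+1 = 3
x=-2: <0, acc = 3*2+(-2) = 4
x=5: not <0, acc = 4+1 = 5
x=2: not <0, acc = 5+1 = 6
x=0: not <0, acc = 6+1 = 7
x=14: not <0, acc = 7+1 = 8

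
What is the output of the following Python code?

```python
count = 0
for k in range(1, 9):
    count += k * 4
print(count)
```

144

k=1: count = 0+1*4 = 4
k=2: count = 4+2*4 = 12
k=3: count = 12+3*4 = 24
k=4: count = 24+4*4 = 40
k=5: count = 40+5*4 = 60
k=6: count = 60+6*4 = 84
k=7: count = 84+7*4 = 112
k=8: count = 112+8*4 = 144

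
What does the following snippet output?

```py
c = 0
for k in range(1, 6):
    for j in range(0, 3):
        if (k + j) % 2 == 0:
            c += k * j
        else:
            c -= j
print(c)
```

13

k=1,j=0: odd sum, c = 0-0 = 0
k=1,j=1: even sum, c = 0+1 = 1
k=1,j=2: odd sum, c = 1-2 = -1
k=2,j=0: even sum, c = (-1)+0 = -1
k=2,j=1: odd sum, c = (-1)-1 = -2
k=2,j=2: even sum, c = (-2)+4 = 2
k=3,j=0: odd sum, c = 2-0 = 2
k=3,j=1: even sum, c = 2+3 = 5
k=3,j=2: odd sum, c = 5-2 = 3
k=4,j=0: even sum, c = 3+0 = 3
k=4,j=1: odd sum, c = 3-1 = 2
k=4,j=2: even sum, c = 2+8 = 10
k=5,j=0: odd sum, c = 10-0 = 10
k=5,j=1: even sum, c = 10+5 = 15
k=5,j=2: odd sum, c = 15-2 = 13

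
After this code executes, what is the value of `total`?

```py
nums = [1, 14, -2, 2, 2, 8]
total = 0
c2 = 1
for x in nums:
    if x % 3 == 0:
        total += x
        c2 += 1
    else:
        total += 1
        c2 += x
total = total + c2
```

32

x=1: not %3==0, total = 0+1 = 1; c2=2
x=14: not %3==0, total = 1+1 = 2; c2=16
x=-2: not %3==0, total = 2+1 = 3; c2=14
x=2: not %3==0, total = 3+1 = 4; c2=16
x=2: not %3==0, total = 4+1 = 5; c2=18
x=8: not %3==0, total = 5+1 = 6; c2=26
total+c2 = 6+26 = 32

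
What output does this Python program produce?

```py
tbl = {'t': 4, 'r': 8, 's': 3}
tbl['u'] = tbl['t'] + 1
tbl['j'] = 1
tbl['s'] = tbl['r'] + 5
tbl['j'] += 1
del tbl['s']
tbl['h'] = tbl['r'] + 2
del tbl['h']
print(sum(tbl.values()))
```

tbl['u'] = tbl['t']+1 = 5 → {'t': 4, 'r': 8, 's': 3, 'u': 5}
tbl['j'] = 1 → {'t': 4, 'r': 8, 's': 3, 'u': 5, 'j': 1}
tbl['s'] = tbl['r']+5 = 13 → {'t': 4, 'r': 8, 's': 13, 'u': 5, 'j': 1}
tbl['j'] = 1+1 = 2 → {'t': 4, 'r': 8, 's': 13, 'u': 5, 'j': 2}
del 's' → {'t': 4, 'r': 8, 'u': 5, 'j': 2}
tbl['h'] = tbl['r']+2 = 10 → {'t': 4, 'r': 8, 'u': 5, 'j': 2, 'h': 10}
del 'h' → {'t': 4, 'r': 8, 'u': 5, 'j': 2}
sum of values = 19

19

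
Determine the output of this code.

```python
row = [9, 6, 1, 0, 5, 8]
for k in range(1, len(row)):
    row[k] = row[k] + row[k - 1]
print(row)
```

[9, 15, 16, 16, 21, 29]

k=1: row[1] = 6+9 = 15 → [9, 15, 1, 0, 5, 8]
k=2: row[2] = 1+15 = 16 → [9, 15, 16, 0, 5, 8]
k=3: row[3] = 0+16 = 16 → [9, 15, 16, 16, 5, 8]
k=4: row[4] = 5+16 = 21 → [9, 15, 16, 16, 21, 8]
k=5: row[5] = 8+21 = 29 → [9, 15, 16, 16, 21, 29]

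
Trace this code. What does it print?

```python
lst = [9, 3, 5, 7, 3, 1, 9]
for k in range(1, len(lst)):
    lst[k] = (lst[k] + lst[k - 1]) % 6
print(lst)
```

[9, 0, 5, 0, 3, 4, 1]

k=1: lst[1] = (3+9)%6 = 0 → [9, 0, 5, 7, 3, 1, 9]
k=2: lst[2] = (5+0)%6 = 5 → [9, 0, 5, 7, 3, 1, 9]
k=3: lst[3] = (7+5)%6 = 0 → [9, 0, 5, 0, 3, 1, 9]
k=4: lst[4] = (3+0)%6 = 3 → [9, 0, 5, 0, 3, 1, 9]
k=5: lst[5] = (1+3)%6 = 4 → [9, 0, 5, 0, 3, 4, 9]
k=6: lst[6] = (9+4)%6 = 1 → [9, 0, 5, 0, 3, 4, 1]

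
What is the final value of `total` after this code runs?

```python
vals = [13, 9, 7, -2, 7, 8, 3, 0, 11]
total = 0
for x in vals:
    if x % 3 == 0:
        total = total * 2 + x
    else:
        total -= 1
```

17

x=13: not %3==0, total = 0-1 = -1
x=9: %3==0, total = (-1)*2+9 = 7
x=7: not %3==0, total = 7-1 = 6
x=-2: not %3==0, total = 6-1 = 5
x=7: not %3==0, total = 5-1 = 4
x=8: not %3==0, total = 4-1 = 3
x=3: %3==0, total = 3*2+3 = 9
x=0: %3==0, total = 9*2+0 = 18
x=11: not %3==0, total = 18-1 = 17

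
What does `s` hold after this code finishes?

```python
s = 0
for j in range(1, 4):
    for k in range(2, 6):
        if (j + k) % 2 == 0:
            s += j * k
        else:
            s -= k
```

j=1,k=2: odd sum, s = 0-2 = -2
j=1,k=3: even sum, s = (-2)+3 = 1
j=1,k=4: odd sum, s = 1-4 = -3
j=1,k=5: even sum, s = (-3)+5 = 2
j=2,k=2: even sum, s = 2+4 = 6
j=2,k=3: odd sum, s = 6-3 = 3
j=2,k=4: even sum, s = 3+8 = 11
j=2,k=5: odd sum, s = 11-5 = 6
j=3,k=2: odd sum, s = 6-2 = 4
j=3,k=3: even sum, s = 4+9 = 13
j=3,k=4: odd sum, s = 13-4 = 9
j=3,k=5: even sum, s = 9+15 = 24

24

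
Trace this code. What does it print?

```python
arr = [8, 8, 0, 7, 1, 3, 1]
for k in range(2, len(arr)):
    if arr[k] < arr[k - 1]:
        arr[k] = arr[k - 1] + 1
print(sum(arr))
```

71

k=2: 0<8, arr[2] = 8+1 = 9 → [8, 8, 9, 7, 1, 3, 1]
k=3: 7<9, arr[3] = 9+1 = 10 → [8, 8, 9, 10, 1, 3, 1]
k=4: 1<10, arr[4] = 10+1 = 11 → [8, 8, 9, 10, 11, 3, 1]
k=5: 3<11, arr[5] = 11+1 = 12 → [8, 8, 9, 10, 11, 12, 1]
k=6: 1<12, arr[6] = 12+1 = 13 → [8, 8, 9, 10, 11, 12, 13]
sum = 71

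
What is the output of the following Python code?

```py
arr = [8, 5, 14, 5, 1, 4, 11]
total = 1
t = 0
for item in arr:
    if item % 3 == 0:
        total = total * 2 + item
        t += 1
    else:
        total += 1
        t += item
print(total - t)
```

item=8: not %3==0, total = 1+1 = 2; t=8
item=5: not %3==0, total = 2+1 = 3; t=13
item=14: not %3==0, total = 3+1 = 4; t=27
item=5: not %3==0, total = 4+1 = 5; t=32
item=1: not %3==0, total = 5+1 = 6; t=33
item=4: not %3==0, total = 6+1 = 7; t=37
item=11: not %3==0, total = 7+1 = 8; t=48
total-t = 8-48 = -40

-40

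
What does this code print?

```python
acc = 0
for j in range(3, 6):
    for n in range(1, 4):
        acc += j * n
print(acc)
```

72

j=3,n=1: acc = 0+3 = 3
j=3,n=2: acc = 3+6 = 9
j=3,n=3: acc = 9+9 = 18
j=4,n=1: acc = 18+4 = 22
j=4,n=2: acc = 22+8 = 30
j=4,n=3: acc = 30+12 = 42
j=5,n=1: acc = 42+5 = 47
j=5,n=2: acc = 47+10 = 57
j=5,n=3: acc = 57+15 = 72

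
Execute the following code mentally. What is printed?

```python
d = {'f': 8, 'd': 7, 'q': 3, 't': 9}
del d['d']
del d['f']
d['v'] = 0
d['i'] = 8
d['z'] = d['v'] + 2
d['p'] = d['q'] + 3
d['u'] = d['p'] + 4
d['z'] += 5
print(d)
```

del 'd' → {'f': 8, 'q': 3, 't': 9}
del 'f' → {'q': 3, 't': 9}
d['v'] = 0 → {'q': 3, 't': 9, 'v': 0}
d['i'] = 8 → {'q': 3, 't': 9, 'v': 0, 'i': 8}
d['z'] = d['v']+2 = 2 → {'q': 3, 't': 9, 'v': 0, 'i': 8, 'z': 2}
d['p'] = d['q']+3 = 6 → {'q': 3, 't': 9, 'v': 0, 'i': 8, 'z': 2, 'p': 6}
d['u'] = d['p']+4 = 10 → {'q': 3, 't': 9, 'v': 0, 'i': 8, 'z': 2, 'p': 6, 'u': 10}
d['z'] = 2+5 = 7 → {'q': 3, 't': 9, 'v': 0, 'i': 8, 'z': 7, 'p': 6, 'u': 10}

{'q': 3, 't': 9, 'v': 0, 'i': 8, 'z': 7, 'p': 6, 'u': 10}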